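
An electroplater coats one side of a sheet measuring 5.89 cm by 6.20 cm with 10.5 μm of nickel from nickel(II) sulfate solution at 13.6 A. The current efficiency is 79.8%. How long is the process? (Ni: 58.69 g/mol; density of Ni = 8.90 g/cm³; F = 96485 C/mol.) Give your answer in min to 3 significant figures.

Plated area = 5.89 × 6.20 = 36.52 cm²
Volume = 36.52 × 10.5×10⁻⁴ cm = 0.03835 cm³
m(Ni) = 0.03835 × 8.90 = 0.3413 g
n(Ni) = 0.3413 / 58.69 = 0.005815 mol; n(e⁻) = 2 × 0.005815 = 0.01163 mol
Q = 0.01163 × 96485 / 0.798 = 1406 C
t = 1406 / 13.6 = 103.4 s = 1.72 min

1.72 min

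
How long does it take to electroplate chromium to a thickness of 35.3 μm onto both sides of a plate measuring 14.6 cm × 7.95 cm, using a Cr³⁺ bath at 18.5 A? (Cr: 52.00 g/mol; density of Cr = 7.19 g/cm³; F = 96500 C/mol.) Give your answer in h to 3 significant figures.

Plated area = 2 × 14.6 × 7.95 = 232.1 cm²
Volume = 232.1 × 35.3×10⁻⁴ cm = 0.8193 cm³
m(Cr) = 0.8193 × 7.19 = 5.891 g
n(Cr) = 5.891 / 52.00 = 0.1133 mol; n(e⁻) = 3 × 0.1133 = 0.3399 mol
Q = 0.3399 × 96500 = 32800 C
t = 32800 / 18.5 = 1773 s = 0.493 h

0.493 h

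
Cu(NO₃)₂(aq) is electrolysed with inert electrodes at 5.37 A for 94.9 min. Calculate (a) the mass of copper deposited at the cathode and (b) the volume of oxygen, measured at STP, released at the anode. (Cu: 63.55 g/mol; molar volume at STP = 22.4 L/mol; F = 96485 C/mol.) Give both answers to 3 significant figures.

10.1 g Cu; 1.77 L O₂

Q = 5.37 × 5694 = 30580 C; n(e⁻) = 30580 / 96485 = 0.3169 mol
Cathode: Cu²⁺ + 2e⁻ → Cu → n(Cu) = 0.3169/2 = 0.1585 mol → 10.1 g
Anode: 2H₂O → O₂ + 4H⁺ + 4e⁻ → n(O₂) = 0.3169/4 = 0.07923 mol → 1.77 L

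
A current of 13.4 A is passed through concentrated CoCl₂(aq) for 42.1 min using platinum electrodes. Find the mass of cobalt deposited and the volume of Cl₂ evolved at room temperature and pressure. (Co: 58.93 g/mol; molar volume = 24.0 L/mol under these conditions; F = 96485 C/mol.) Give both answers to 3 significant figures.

Q = 13.4 × 2526 = 33850 C; n(e⁻) = 33850 / 96485 = 0.3508 mol
Cathode: Co²⁺ + 2e⁻ → Co → n(Co) = 0.3508/2 = 0.1754 mol → 10.3 g
Anode: 2Cl⁻ → Cl₂ + 2e⁻ → n(Cl₂) = 0.3508/2 = 0.1754 mol → 4.21 L

10.3 g Co; 4.21 L Cl₂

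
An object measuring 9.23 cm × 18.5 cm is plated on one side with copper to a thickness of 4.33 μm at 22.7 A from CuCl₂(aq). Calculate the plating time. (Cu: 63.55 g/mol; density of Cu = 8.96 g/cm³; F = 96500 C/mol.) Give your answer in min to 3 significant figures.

Plated area = 9.23 × 18.5 = 170.8 cm²
Volume = 170.8 × 4.33×10⁻⁴ cm = 0.07396 cm³
m(Cu) = 0.07396 × 8.96 = 0.6627 g
n(Cu) = 0.6627 / 63.55 = 0.01043 mol; n(e⁻) = 2 × 0.01043 = 0.02086 mol
Q = 0.02086 × 96500 = 2013 C
t = 2013 / 22.7 = 88.68 s = 1.48 min

1.48 min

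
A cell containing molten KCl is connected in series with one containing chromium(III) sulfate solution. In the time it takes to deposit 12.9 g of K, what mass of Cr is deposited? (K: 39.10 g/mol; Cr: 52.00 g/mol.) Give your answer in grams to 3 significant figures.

5.72 g

n(K) = 12.9 / 39.10 = 0.3299 mol
K⁺ + e⁻ → K, so n(e⁻) = 0.3299 mol
Since the cells are in series, n(e⁻) in the Cr cell is also 0.3299 mol.
Cr³⁺ + 3e⁻ → Cr, so n(Cr) = 0.3299 / 3 = 0.1100 mol
m(Cr) = 0.1100 × 52.00 = 5.72 g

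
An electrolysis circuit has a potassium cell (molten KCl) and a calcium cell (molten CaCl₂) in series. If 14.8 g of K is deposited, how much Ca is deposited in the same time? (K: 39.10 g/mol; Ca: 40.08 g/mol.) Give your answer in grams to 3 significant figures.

n(K) = 14.8 / 39.10 = 0.3785 mol
K⁺ + e⁻ → K, so n(e⁻) = 0.3785 mol
Since the cells are in series, n(e⁻) in the Ca cell is also 0.3785 mol.
Ca²⁺ + 2e⁻ → Ca, so n(Ca) = 0.3785 / 2 = 0.1893 mol
m(Ca) = 0.1893 × 40.08 = 7.59 g

7.59 g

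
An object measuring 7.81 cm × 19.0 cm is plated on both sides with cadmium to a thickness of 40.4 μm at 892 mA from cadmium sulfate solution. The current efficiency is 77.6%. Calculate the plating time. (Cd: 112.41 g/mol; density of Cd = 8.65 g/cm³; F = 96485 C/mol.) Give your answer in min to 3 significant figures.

429 min

Plated area = 2 × 7.81 × 19.0 = 296.8 cm²
Volume = 296.8 × 40.4×10⁻⁴ cm = 1.199 cm³
m(Cd) = 1.199 × 8.65 = 10.37 g
n(Cd) = 10.37 / 112.41 = 0.09225 mol; n(e⁻) = 2 × 0.09225 = 0.1845 mol
Q = 0.1845 × 96485 / 0.776 = 22940 C
t = 22940 / 0.892 = 25720 s = 429 min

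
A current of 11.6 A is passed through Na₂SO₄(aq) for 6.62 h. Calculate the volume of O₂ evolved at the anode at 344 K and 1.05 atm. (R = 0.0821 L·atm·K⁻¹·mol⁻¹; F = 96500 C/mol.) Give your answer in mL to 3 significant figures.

19300 mL

Q = 11.6 A × 23832 s = 2.765×10^5 C
n(e⁻) = Q/F = 2.765×10^5/96500 = 2.865 mol
2H₂O → O₂ + 4H⁺ + 4e⁻, so n(O₂) = 2.865 / 4 = 0.7163 mol
V = nRT/P = 0.7163 × 0.0821 × 344 / 1.05 = 19.27 L
= 19300 mL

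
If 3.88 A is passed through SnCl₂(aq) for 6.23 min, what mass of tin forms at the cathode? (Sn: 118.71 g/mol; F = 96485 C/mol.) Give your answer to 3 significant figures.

0.892 g

Q = It = 3.88 × 373.8 = 1450 C
n(e⁻) = 1450 / 96485 = 0.01503 mol
Sn²⁺ + 2e⁻ → Sn, so n(Sn) = 0.01503 / 2 = 0.007515 mol
m = 0.007515 × 118.71 = 0.892 g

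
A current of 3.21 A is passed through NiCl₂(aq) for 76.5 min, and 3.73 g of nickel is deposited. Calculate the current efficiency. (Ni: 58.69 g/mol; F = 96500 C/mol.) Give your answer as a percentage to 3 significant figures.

Q = 3.21 × 4590 = 14730 C
n(e⁻) = 14730 / 96500 = 0.1526 mol
Ni²⁺ + 2e⁻ → Ni, so theoretical n(Ni) = 0.07630 mol → 4.478 g
Efficiency = 3.73 / 4.478 = 0.8330 = 83.3%

83.3%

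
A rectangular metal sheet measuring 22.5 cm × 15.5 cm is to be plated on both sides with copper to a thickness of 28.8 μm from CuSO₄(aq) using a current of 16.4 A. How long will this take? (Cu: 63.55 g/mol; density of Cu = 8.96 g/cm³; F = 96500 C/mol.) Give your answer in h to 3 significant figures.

Plated area = 2 × 22.5 × 15.5 = 697.5 cm²
Volume = 697.5 × 28.8×10⁻⁴ cm = 2.009 cm³
m(Cu) = 2.009 × 8.96 = 18.00 g
n(Cu) = 18.00 / 63.55 = 0.2832 mol; n(e⁻) = 2 × 0.2832 = 0.5664 mol
Q = 0.5664 × 96500 = 54660 C
t = 54660 / 16.4 = 3333 s = 0.926 h

0.926 h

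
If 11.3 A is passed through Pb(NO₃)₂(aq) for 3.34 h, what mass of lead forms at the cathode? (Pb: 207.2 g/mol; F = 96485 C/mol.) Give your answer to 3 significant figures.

Q = 11.3 A × 12024 s = 1.359×10^5 C
n(e⁻) = 1.359×10^5 / 96485 = 1.409 mol
Pb²⁺ + 2e⁻ → Pb, so n(Pb) = 1.409 / 2 = 0.7045 mol
m = 0.7045 × 207.2 = 146 g

146 g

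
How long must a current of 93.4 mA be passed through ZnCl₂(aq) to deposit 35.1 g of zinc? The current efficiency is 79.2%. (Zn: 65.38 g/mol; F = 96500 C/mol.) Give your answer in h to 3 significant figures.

n(Zn) = 35.1 / 65.38 = 0.5369 mol
Zn²⁺ + 2e⁻ → Zn, so n(e⁻) = 2 × 0.5369 = 1.074 mol
Q = 1.074 × 96500 / 0.792 = 1.309×10^5 C
t = Q / I = 1.309×10^5 / 0.0934 = 1.401×10^6 s = 389 h

389 h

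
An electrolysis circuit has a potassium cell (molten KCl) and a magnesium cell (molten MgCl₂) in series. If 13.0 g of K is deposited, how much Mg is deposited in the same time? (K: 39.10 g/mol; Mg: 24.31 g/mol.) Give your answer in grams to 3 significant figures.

n(K) = 13.0 / 39.10 = 0.3325 mol
K⁺ + e⁻ → K, so n(e⁻) = 0.3325 mol
In series, the same 0.3325 mol of electrons flows through the second cell.
Mg²⁺ + 2e⁻ → Mg, so n(Mg) = 0.3325 / 2 = 0.1663 mol
m(Mg) = 0.1663 × 24.31 = 4.04 g

4.04 g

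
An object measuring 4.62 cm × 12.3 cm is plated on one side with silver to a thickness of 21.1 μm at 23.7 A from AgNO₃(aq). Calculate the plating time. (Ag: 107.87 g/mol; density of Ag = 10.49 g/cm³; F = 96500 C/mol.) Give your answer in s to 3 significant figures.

Plated area = 4.62 × 12.3 = 56.83 cm²
Volume = 56.83 × 21.1×10⁻⁴ cm = 0.1199 cm³
m(Ag) = 0.1199 × 10.49 = 1.258 g
n(Ag) = 1.258 / 107.87 = 0.01166 mol; n(e⁻) = 0.01166 mol
Q = 0.01166 × 96500 = 1125 C
t = 1125 / 23.7 = 47.47 s

47.5 s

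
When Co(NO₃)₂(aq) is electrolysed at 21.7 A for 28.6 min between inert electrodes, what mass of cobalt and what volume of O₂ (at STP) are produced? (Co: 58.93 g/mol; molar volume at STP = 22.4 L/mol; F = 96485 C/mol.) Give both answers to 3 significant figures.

11.4 g Co; 2.16 L O₂

Q = 21.7 × 1716 = 37240 C; n(e⁻) = 37240 / 96485 = 0.3860 mol
Cathode: Co²⁺ + 2e⁻ → Co → n(Co) = 0.3860/2 = 0.1930 mol → 11.4 g
Anode: 2H₂O → O₂ + 4H⁺ + 4e⁻ → n(O₂) = 0.3860/4 = 0.09650 mol → 2.16 L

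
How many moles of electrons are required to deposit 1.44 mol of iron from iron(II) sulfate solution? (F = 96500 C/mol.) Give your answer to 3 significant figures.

2.88 mol

Fe²⁺ + 2e⁻ → Fe, so n(e⁻) = 2 × 1.44 = 2.880 mol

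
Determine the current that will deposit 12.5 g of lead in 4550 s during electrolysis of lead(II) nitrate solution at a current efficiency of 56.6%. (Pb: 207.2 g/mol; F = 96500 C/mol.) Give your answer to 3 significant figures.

4.52 A

n(Pb) = 12.5 / 207.2 = 0.06033 mol
Pb²⁺ + 2e⁻ → Pb, so n(e⁻) = 2 × 0.06033 = 0.1207 mol
Q = 0.1207 × 96500 / 0.566 = 20580 C
I = Q / t = 20580 / 4550 s = 4.52 A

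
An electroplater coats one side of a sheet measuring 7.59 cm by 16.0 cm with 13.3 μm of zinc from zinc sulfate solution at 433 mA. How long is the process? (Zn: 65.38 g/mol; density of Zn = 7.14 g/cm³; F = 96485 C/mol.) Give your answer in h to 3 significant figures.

2.18 h

Plated area = 7.59 × 16.0 = 121.4 cm²
Volume = 121.4 × 13.3×10⁻⁴ cm = 0.1615 cm³
m(Zn) = 0.1615 × 7.14 = 1.153 g
n(Zn) = 1.153 / 65.38 = 0.01764 mol; n(e⁻) = 2 × 0.01764 = 0.03528 mol
Q = 0.03528 × 96485 = 3404 C
t = 3404 / 0.433 = 7861 s = 2.18 h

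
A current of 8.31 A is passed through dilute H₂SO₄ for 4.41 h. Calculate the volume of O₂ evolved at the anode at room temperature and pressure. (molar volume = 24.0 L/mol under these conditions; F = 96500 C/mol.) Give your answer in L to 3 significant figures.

8.20 L

Charge passed = 8.31 × 15876 = 1.319×10^5 C
n(e⁻) = Q/F = 1.319×10^5/96500 = 1.367 mol
2H₂O → O₂ + 4H⁺ + 4e⁻, so n(O₂) = 1.367 / 4 = 0.3418 mol
V = 0.3418 × 24.0 = 8.203 L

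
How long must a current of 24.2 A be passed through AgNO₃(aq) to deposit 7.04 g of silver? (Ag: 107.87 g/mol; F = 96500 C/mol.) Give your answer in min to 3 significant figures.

4.34 min

n(Ag) = 7.04 / 107.87 = 0.06526 mol
Ag⁺ + e⁻ → Ag, so n(e⁻) = 0.06526 mol
Q = 0.06526 × 96500 = 6298 C
t = Q / I = 6298 / 24.2 = 260.2 s = 4.34 min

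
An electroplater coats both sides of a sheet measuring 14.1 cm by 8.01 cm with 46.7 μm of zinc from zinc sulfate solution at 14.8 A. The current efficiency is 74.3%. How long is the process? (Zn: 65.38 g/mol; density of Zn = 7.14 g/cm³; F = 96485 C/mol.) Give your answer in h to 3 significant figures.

0.562 h

Plated area = 2 × 14.1 × 8.01 = 225.9 cm²
Volume = 225.9 × 46.7×10⁻⁴ cm = 1.055 cm³
m(Zn) = 1.055 × 7.14 = 7.533 g
n(Zn) = 7.533 / 65.38 = 0.1152 mol; n(e⁻) = 2 × 0.1152 = 0.2304 mol
Q = 0.2304 × 96485 / 0.743 = 29920 C
t = 29920 / 14.8 = 2022 s = 0.562 h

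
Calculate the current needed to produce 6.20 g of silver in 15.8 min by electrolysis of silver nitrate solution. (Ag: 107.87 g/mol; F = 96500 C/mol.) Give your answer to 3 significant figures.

5.85 A

n(Ag) = 6.20 / 107.87 = 0.05748 mol
Ag⁺ + e⁻ → Ag, so n(e⁻) = 0.05748 mol
Q = 0.05748 × 96500 = 5547 C
I = Q / t = 5547 / 948 s = 5.85 A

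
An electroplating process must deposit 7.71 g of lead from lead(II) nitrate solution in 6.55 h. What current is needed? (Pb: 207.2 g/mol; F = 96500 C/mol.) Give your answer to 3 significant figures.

n(Pb) = 7.71 / 207.2 = 0.03721 mol
Pb²⁺ + 2e⁻ → Pb, so n(e⁻) = 2 × 0.03721 = 0.07442 mol
Q = 0.07442 × 96500 = 7182 C
I = Q / t = 7182 / 23580 s = 0.305 A

0.305 A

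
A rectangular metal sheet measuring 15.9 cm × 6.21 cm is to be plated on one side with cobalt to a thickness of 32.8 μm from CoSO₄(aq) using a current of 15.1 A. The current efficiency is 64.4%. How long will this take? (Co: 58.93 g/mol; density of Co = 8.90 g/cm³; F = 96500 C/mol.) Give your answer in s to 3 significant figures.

971 s

Plated area = 15.9 × 6.21 = 98.74 cm²
Volume = 98.74 × 32.8×10⁻⁴ cm = 0.3239 cm³
m(Co) = 0.3239 × 8.90 = 2.883 g
n(Co) = 2.883 / 58.93 = 0.04892 mol; n(e⁻) = 2 × 0.04892 = 0.09784 mol
Q = 0.09784 × 96500 / 0.644 = 14660 C
t = 14660 / 15.1 = 970.9 s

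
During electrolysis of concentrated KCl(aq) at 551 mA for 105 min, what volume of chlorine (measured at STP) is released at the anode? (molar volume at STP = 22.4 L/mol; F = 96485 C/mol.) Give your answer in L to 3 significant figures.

0.403 L

Q = 0.551 A × 6300 s = 3471 C
n(e⁻) = 3471 / 96485 = 0.03597 mol
2Cl⁻ → Cl₂ + 2e⁻, so n(Cl₂) = 0.03597 / 2 = 0.01799 mol
V = 0.01799 × 22.4 = 0.4030 L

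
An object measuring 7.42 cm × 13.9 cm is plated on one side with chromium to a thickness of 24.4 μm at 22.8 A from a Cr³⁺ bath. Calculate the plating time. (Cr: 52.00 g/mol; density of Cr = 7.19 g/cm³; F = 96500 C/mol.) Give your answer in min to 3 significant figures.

7.36 min

Plated area = 7.42 × 13.9 = 103.1 cm²
Volume = 103.1 × 24.4×10⁻⁴ cm = 0.2516 cm³
m(Cr) = 0.2516 × 7.19 = 1.809 g
n(Cr) = 1.809 / 52.00 = 0.03479 mol; n(e⁻) = 3 × 0.03479 = 0.1044 mol
Q = 0.1044 × 96500 = 10070 C
t = 10070 / 22.8 = 441.7 s = 7.36 min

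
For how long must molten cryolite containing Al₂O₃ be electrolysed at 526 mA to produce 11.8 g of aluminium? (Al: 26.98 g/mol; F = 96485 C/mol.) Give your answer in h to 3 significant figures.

66.9 h

n(Al) = 11.8 / 26.98 = 0.4374 mol
Al³⁺ + 3e⁻ → Al, so n(e⁻) = 3 × 0.4374 = 1.312 mol
Q = 1.312 × 96485 = 1.266×10^5 C
t = Q / I = 1.266×10^5 / 0.526 = 2.407×10^5 s = 66.9 h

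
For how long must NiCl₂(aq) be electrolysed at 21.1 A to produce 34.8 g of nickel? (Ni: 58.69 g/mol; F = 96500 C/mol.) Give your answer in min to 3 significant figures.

n(Ni) = 34.8 / 58.69 = 0.5929 mol
Ni²⁺ + 2e⁻ → Ni, so n(e⁻) = 2 × 0.5929 = 1.186 mol
Q = 1.186 × 96500 = 1.144×10^5 C
t = Q / I = 1.144×10^5 / 21.1 = 5422 s = 90.4 min

90.4 min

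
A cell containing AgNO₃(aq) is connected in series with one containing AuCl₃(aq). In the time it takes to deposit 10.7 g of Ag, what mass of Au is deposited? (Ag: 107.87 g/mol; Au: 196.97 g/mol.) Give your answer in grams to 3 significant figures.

6.51 g

n(Ag) = 10.7 / 107.87 = 0.09919 mol
Ag⁺ + e⁻ → Ag, so n(e⁻) = 0.09919 mol
In series, the same 0.09919 mol of electrons flows through the second cell.
Au³⁺ + 3e⁻ → Au, so n(Au) = 0.09919 / 3 = 0.03306 mol
m(Au) = 0.03306 × 196.97 = 6.51 g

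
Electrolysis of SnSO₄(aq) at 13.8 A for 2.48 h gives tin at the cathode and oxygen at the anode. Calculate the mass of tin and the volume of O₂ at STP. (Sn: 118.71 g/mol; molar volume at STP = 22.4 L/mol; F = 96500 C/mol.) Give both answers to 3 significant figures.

75.8 g Sn; 7.15 L O₂

Q = 13.8 × 8928 = 1.232×10^5 C; n(e⁻) = 1.232×10^5 / 96500 = 1.277 mol
Cathode: Sn²⁺ + 2e⁻ → Sn → n(Sn) = 1.277/2 = 0.6385 mol → 75.8 g
Anode: 2H₂O → O₂ + 4H⁺ + 4e⁻ → n(O₂) = 1.277/4 = 0.3193 mol → 7.15 L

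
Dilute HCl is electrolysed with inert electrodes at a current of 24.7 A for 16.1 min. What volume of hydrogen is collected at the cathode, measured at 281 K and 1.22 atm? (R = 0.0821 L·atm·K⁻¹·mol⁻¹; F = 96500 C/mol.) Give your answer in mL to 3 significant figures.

2340 mL

Q = 24.7 A × 966 s = 23860 C
n(e⁻) = 23860 / 96500 = 0.2473 mol
2H⁺ + 2e⁻ → H₂, so n(H₂) = 0.2473 / 2 = 0.1237 mol
V = nRT/P = 0.1237 × 0.0821 × 281 / 1.22 = 2.339 L
= 2340 mL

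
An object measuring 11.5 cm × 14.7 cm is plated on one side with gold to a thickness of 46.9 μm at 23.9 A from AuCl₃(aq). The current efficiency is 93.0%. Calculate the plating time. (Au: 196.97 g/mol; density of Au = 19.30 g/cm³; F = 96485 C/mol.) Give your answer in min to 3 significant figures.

Plated area = 11.5 × 14.7 = 169.1 cm²
Volume = 169.1 × 46.9×10⁻⁴ cm = 0.7931 cm³
m(Au) = 0.7931 × 19.30 = 15.31 g
n(Au) = 15.31 / 196.97 = 0.07773 mol; n(e⁻) = 3 × 0.07773 = 0.2332 mol
Q = 0.2332 × 96485 / 0.930 = 24190 C
t = 24190 / 23.9 = 1012 s = 16.9 min

16.9 min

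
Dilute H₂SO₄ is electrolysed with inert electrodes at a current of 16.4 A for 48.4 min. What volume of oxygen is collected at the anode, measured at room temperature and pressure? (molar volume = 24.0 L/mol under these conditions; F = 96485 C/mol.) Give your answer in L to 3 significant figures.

Q = 16.4 A × 2904 s = 47630 C
n(e⁻) = Q/F = 47630/96485 = 0.4937 mol
2H₂O → O₂ + 4H⁺ + 4e⁻, so n(O₂) = 0.4937 / 4 = 0.1234 mol
V = 0.1234 × 24.0 = 2.962 L

2.96 L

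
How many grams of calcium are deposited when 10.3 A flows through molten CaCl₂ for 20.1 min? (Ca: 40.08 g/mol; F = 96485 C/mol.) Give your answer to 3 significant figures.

2.58 g

Q = 10.3 A × 1206 s = 12420 C
Moles of electrons = 12420 / 96485 = 0.1287 mol
Ca²⁺ + 2e⁻ → Ca, so n(Ca) = 0.1287 / 2 = 0.06435 mol
m = 0.06435 × 40.08 = 2.58 g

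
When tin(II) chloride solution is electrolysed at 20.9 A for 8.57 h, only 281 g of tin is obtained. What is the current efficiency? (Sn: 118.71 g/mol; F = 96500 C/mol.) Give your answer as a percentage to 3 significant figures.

Q = 20.9 × 30852 = 6.448×10^5 C
n(e⁻) = 6.448×10^5 / 96500 = 6.682 mol
Sn²⁺ + 2e⁻ → Sn, so theoretical n(Sn) = 3.341 mol → 396.6 g
Efficiency = 281 / 396.6 = 0.7085 = 70.9%

70.9%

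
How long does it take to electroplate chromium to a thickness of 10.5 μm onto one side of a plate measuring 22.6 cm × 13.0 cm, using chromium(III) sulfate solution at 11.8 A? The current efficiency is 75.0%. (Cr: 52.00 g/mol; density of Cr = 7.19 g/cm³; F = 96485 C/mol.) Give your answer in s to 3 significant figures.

Plated area = 22.6 × 13.0 = 293.8 cm²
Volume = 293.8 × 10.5×10⁻⁴ cm = 0.3085 cm³
m(Cr) = 0.3085 × 7.19 = 2.218 g
n(Cr) = 2.218 / 52.00 = 0.04265 mol; n(e⁻) = 3 × 0.04265 = 0.1280 mol
Q = 0.1280 × 96485 / 0.750 = 16470 C
t = 16470 / 11.8 = 1396 s

1400 s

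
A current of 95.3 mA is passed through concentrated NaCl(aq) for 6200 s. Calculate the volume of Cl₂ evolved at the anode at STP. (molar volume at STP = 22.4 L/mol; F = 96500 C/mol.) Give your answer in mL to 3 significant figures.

68.6 mL

Q = It = 0.0953 × 6200 = 590.9 C
n(e⁻) = Q/F = 590.9/96500 = 0.006123 mol
2Cl⁻ → Cl₂ + 2e⁻, so n(Cl₂) = 0.006123 / 2 = 0.003062 mol
V = 0.003062 × 22.4 = 0.06859 L
= 68.6 mL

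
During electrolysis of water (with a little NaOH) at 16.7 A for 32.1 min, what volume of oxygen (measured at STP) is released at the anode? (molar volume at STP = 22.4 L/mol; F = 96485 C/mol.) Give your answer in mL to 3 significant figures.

1870 mL

Charge passed = 16.7 × 1926 = 32160 C
Moles of electrons = 32160 / 96485 = 0.3333 mol
2H₂O → O₂ + 4H⁺ + 4e⁻, so n(O₂) = 0.3333 / 4 = 0.08333 mol
V = 0.08333 × 22.4 = 1.867 L
= 1870 mL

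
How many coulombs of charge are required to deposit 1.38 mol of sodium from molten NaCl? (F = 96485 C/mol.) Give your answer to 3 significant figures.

1.33×10^5 C

Na⁺ + e⁻ → Na, so n(e⁻) = 1 × 1.38 = 1.380 mol
Q = 1.380 × 96485 = 1.331×10^5 C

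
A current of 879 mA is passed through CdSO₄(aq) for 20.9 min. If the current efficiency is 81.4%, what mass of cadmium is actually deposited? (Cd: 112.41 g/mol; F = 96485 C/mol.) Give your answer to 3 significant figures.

Q = 0.879 × 1254 = 1102 C
n(e⁻) = 1102 / 96485 = 0.01142 mol
Cd²⁺ + 2e⁻ → Cd, so theoretical m(Cd) = 0.005710 × 112.41 = 0.6419 g
Actual mass = 81.4% × 0.6419 = 0.523 g

0.523 g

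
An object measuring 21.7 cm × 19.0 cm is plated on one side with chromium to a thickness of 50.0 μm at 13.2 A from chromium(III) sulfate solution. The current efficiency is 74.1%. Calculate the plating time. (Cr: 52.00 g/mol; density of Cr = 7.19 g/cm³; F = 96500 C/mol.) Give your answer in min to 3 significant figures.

Plated area = 21.7 × 19.0 = 412.3 cm²
Volume = 412.3 × 50.0×10⁻⁴ cm = 2.062 cm³
m(Cr) = 2.062 × 7.19 = 14.83 g
n(Cr) = 14.83 / 52.00 = 0.2852 mol; n(e⁻) = 3 × 0.2852 = 0.8556 mol
Q = 0.8556 × 96500 / 0.741 = 1.114×10^5 C
t = 1.114×10^5 / 13.2 = 8439 s = 141 min

141 min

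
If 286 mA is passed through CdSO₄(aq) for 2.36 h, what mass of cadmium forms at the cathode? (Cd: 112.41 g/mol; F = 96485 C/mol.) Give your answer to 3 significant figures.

1.42 g

Charge passed = 0.286 × 8496 = 2430 C
Moles of electrons = 2430 / 96485 = 0.02519 mol
Cd²⁺ + 2e⁻ → Cd, so n(Cd) = 0.02519 / 2 = 0.01260 mol
m = 0.01260 × 112.41 = 1.42 g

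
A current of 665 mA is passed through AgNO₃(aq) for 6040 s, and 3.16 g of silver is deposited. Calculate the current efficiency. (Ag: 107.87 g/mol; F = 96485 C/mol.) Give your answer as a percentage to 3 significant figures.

70.4%

Q = 0.665 × 6040 = 4017 C
n(e⁻) = 4017 / 96485 = 0.04163 mol
Ag⁺ + e⁻ → Ag, so theoretical n(Ag) = 0.04163 mol → 4.491 g
Efficiency = 3.16 / 4.491 = 0.7036 = 70.4%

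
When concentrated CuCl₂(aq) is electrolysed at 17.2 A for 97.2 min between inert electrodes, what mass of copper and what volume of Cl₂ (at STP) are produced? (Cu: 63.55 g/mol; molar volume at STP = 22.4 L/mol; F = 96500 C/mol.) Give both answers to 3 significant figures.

33.0 g Cu; 11.6 L Cl₂

Q = 17.2 × 5832 = 1.003×10^5 C; n(e⁻) = 1.003×10^5 / 96500 = 1.039 mol
Cathode: Cu²⁺ + 2e⁻ → Cu → n(Cu) = 1.039/2 = 0.5195 mol → 33.0 g
Anode: 2Cl⁻ → Cl₂ + 2e⁻ → n(Cl₂) = 1.039/2 = 0.5195 mol → 11.6 L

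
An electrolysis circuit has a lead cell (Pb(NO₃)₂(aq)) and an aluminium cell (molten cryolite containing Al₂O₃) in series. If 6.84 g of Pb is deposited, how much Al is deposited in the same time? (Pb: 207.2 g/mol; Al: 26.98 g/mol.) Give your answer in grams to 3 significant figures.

0.594 g

n(Pb) = 6.84 / 207.2 = 0.03301 mol
Pb²⁺ + 2e⁻ → Pb, so n(e⁻) = 2 × 0.03301 = 0.06602 mol
Same current for the same time ⇒ same n(e⁻) = 0.06602 mol in both cells.
Al³⁺ + 3e⁻ → Al, so n(Al) = 0.06602 / 3 = 0.02201 mol
m(Al) = 0.02201 × 26.98 = 0.594 g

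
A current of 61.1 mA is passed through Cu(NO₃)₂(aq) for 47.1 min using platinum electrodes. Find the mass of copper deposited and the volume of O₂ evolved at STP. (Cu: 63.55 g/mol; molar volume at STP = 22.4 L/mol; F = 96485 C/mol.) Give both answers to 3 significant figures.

0.0569 g Cu; 0.0100 L O₂

Q = 0.0611 × 2826 = 172.7 C; n(e⁻) = 172.7 / 96485 = 0.001790 mol
Cathode: Cu²⁺ + 2e⁻ → Cu → n(Cu) = 0.001790/2 = 8.950×10^-4 mol → 0.0569 g
Anode: 2H₂O → O₂ + 4H⁺ + 4e⁻ → n(O₂) = 0.001790/4 = 4.475×10^-4 mol → 0.0100 L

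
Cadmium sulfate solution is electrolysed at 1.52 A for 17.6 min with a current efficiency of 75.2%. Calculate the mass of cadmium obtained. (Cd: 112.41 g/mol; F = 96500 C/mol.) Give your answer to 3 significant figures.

Q = 1.52 × 1056 = 1605 C
n(e⁻) = 1605 / 96500 = 0.01663 mol
Cd²⁺ + 2e⁻ → Cd, so theoretical m(Cd) = 0.008315 × 112.41 = 0.9347 g
Actual mass = 75.2% × 0.9347 = 0.703 g

0.703 g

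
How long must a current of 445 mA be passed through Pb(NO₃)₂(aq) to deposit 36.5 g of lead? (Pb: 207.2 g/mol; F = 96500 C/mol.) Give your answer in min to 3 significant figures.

1270 min

n(Pb) = 36.5 / 207.2 = 0.1762 mol
Pb²⁺ + 2e⁻ → Pb, so n(e⁻) = 2 × 0.1762 = 0.3524 mol
Q = 0.3524 × 96500 = 34010 C
t = Q / I = 34010 / 0.445 = 76430 s = 1270 min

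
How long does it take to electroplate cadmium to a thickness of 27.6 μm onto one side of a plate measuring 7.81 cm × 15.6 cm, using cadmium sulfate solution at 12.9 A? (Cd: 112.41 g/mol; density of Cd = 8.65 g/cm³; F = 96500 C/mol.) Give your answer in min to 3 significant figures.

Plated area = 7.81 × 15.6 = 121.8 cm²
Volume = 121.8 × 27.6×10⁻⁴ cm = 0.3362 cm³
m(Cd) = 0.3362 × 8.65 = 2.908 g
n(Cd) = 2.908 / 112.41 = 0.02587 mol; n(e⁻) = 2 × 0.02587 = 0.05174 mol
Q = 0.05174 × 96500 = 4993 C
t = 4993 / 12.9 = 387.1 s = 6.45 min

6.45 min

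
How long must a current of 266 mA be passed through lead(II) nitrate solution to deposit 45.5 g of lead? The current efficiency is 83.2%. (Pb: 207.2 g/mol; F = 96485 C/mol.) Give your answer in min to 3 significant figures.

n(Pb) = 45.5 / 207.2 = 0.2196 mol
Pb²⁺ + 2e⁻ → Pb, so n(e⁻) = 2 × 0.2196 = 0.4392 mol
Q = 0.4392 × 96485 / 0.832 = 50930 C
t = Q / I = 50930 / 0.266 = 1.915×10^5 s = 3190 min

3190 min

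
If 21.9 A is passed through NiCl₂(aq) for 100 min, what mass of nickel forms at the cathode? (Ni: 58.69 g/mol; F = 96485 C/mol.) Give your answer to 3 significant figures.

Charge passed = 21.9 × 6000 = 1.314×10^5 C
Moles of electrons = 1.314×10^5 / 96485 = 1.362 mol
Ni²⁺ + 2e⁻ → Ni, so n(Ni) = 1.362 / 2 = 0.6810 mol
m = 0.6810 × 58.69 = 40.0 g

40.0 g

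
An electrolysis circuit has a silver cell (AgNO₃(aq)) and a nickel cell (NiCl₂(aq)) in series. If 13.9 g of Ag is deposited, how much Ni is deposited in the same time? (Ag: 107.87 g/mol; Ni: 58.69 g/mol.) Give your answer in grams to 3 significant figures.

3.78 g

n(Ag) = 13.9 / 107.87 = 0.1289 mol
Ag⁺ + e⁻ → Ag, so n(e⁻) = 0.1289 mol
The cells are in series, so the same charge (and hence the same n(e⁻) = 0.1289 mol) passes through both.
Ni²⁺ + 2e⁻ → Ni, so n(Ni) = 0.1289 / 2 = 0.06445 mol
m(Ni) = 0.06445 × 58.69 = 3.78 g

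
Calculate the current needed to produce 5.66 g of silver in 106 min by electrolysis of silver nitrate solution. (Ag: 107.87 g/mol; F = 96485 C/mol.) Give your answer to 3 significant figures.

n(Ag) = 5.66 / 107.87 = 0.05247 mol
Ag⁺ + e⁻ → Ag, so n(e⁻) = 0.05247 mol
Q = 0.05247 × 96485 = 5063 C
I = Q / t = 5063 / 6360 s = 0.796 A

0.796 A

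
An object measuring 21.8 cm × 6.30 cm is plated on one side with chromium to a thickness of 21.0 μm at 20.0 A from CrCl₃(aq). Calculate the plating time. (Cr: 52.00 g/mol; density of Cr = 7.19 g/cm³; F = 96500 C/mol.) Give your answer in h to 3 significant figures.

0.160 h

Plated area = 21.8 × 6.30 = 137.3 cm²
Volume = 137.3 × 21.0×10⁻⁴ cm = 0.2883 cm³
m(Cr) = 0.2883 × 7.19 = 2.073 g
n(Cr) = 2.073 / 52.00 = 0.03987 mol; n(e⁻) = 3 × 0.03987 = 0.1196 mol
Q = 0.1196 × 96500 = 11540 C
t = 11540 / 20.0 = 577.0 s = 0.160 h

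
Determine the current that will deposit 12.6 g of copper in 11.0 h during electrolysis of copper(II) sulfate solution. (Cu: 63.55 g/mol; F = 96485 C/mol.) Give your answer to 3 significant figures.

n(Cu) = 12.6 / 63.55 = 0.1983 mol
Cu²⁺ + 2e⁻ → Cu, so n(e⁻) = 2 × 0.1983 = 0.3966 mol
Q = 0.3966 × 96485 = 38270 C
I = Q / t = 38270 / 39600 s = 0.966 A

0.966 A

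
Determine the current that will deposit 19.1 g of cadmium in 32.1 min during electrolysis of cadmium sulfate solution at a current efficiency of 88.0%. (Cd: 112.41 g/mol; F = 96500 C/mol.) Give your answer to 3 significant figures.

19.3 A

n(Cd) = 19.1 / 112.41 = 0.1699 mol
Cd²⁺ + 2e⁻ → Cd, so n(e⁻) = 2 × 0.1699 = 0.3398 mol
Q = 0.3398 × 96500 / 0.880 = 37260 C
I = Q / t = 37260 / 1926 s = 19.3 A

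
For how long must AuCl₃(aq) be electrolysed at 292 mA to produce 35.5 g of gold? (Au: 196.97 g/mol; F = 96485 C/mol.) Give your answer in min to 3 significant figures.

2980 min

n(Au) = 35.5 / 196.97 = 0.1802 mol
Au³⁺ + 3e⁻ → Au, so n(e⁻) = 3 × 0.1802 = 0.5406 mol
Q = 0.5406 × 96485 = 52160 C
t = Q / I = 52160 / 0.292 = 1.786×10^5 s = 2980 min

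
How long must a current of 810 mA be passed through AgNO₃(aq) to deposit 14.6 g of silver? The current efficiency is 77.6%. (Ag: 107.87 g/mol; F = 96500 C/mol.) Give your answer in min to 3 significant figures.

346 min

n(Ag) = 14.6 / 107.87 = 0.1353 mol
Ag⁺ + e⁻ → Ag, so n(e⁻) = 0.1353 mol
Q = 0.1353 × 96500 / 0.776 = 16830 C
t = Q / I = 16830 / 0.810 = 20780 s = 346 min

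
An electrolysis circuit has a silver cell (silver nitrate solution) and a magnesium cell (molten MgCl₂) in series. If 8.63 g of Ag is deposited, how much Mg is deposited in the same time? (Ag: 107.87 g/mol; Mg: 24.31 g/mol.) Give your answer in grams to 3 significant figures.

0.972 g

n(Ag) = 8.63 / 107.87 = 0.08000 mol
Ag⁺ + e⁻ → Ag, so n(e⁻) = 0.08000 mol
Same current for the same time ⇒ same n(e⁻) = 0.08000 mol in both cells.
Mg²⁺ + 2e⁻ → Mg, so n(Mg) = 0.08000 / 2 = 0.04000 mol
m(Mg) = 0.04000 × 24.31 = 0.972 g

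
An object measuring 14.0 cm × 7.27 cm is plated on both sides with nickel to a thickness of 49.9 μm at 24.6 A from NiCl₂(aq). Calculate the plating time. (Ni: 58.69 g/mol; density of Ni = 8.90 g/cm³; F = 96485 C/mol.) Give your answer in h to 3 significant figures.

0.336 h

Plated area = 2 × 14.0 × 7.27 = 203.6 cm²
Volume = 203.6 × 49.9×10⁻⁴ cm = 1.016 cm³
m(Ni) = 1.016 × 8.90 = 9.042 g
n(Ni) = 9.042 / 58.69 = 0.1541 mol; n(e⁻) = 2 × 0.1541 = 0.3082 mol
Q = 0.3082 × 96485 = 29740 C
t = 29740 / 24.6 = 1209 s = 0.336 h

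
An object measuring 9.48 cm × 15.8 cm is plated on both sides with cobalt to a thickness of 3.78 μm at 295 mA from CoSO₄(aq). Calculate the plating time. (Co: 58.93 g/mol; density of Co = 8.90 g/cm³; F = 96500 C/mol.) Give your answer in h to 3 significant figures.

Plated area = 2 × 9.48 × 15.8 = 299.6 cm²
Volume = 299.6 × 3.78×10⁻⁴ cm = 0.1132 cm³
m(Co) = 0.1132 × 8.90 = 1.007 g
n(Co) = 1.007 / 58.93 = 0.01709 mol; n(e⁻) = 2 × 0.01709 = 0.03418 mol
Q = 0.03418 × 96500 = 3298 C
t = 3298 / 0.295 = 11180 s = 3.11 h

3.11 h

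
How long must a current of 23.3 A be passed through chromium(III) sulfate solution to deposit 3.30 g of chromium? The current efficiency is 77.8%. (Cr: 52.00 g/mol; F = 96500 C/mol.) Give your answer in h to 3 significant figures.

n(Cr) = 3.30 / 52.00 = 0.06346 mol
Cr³⁺ + 3e⁻ → Cr, so n(e⁻) = 3 × 0.06346 = 0.1904 mol
Q = 0.1904 × 96500 / 0.778 = 23620 C
t = Q / I = 23620 / 23.3 = 1014 s = 0.282 h

0.282 h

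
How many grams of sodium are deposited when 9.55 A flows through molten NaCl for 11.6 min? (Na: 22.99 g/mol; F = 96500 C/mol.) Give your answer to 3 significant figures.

1.58 g

Q = 9.55 A × 696 s = 6647 C
n(e⁻) = Q/F = 6647/96500 = 0.06888 mol
Na⁺ + e⁻ → Na, so n(Na) = 0.06888 mol
m = 0.06888 × 22.99 = 1.58 g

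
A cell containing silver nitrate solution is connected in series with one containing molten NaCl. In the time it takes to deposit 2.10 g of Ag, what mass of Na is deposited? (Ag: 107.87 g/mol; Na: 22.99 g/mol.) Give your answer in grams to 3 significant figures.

0.448 g

n(Ag) = 2.10 / 107.87 = 0.01947 mol
Ag⁺ + e⁻ → Ag, so n(e⁻) = 0.01947 mol
Since the cells are in series, n(e⁻) in the Na cell is also 0.01947 mol.
Na⁺ + e⁻ → Na, so n(Na) = 0.01947 mol
m(Na) = 0.01947 × 22.99 = 0.448 g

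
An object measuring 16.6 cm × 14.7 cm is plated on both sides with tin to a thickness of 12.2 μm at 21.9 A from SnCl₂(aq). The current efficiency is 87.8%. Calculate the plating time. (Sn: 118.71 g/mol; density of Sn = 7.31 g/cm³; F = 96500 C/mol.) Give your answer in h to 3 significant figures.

Plated area = 2 × 16.6 × 14.7 = 488.0 cm²
Volume = 488.0 × 12.2×10⁻⁴ cm = 0.5954 cm³
m(Sn) = 0.5954 × 7.31 = 4.352 g
n(Sn) = 4.352 / 118.71 = 0.03666 mol; n(e⁻) = 2 × 0.03666 = 0.07332 mol
Q = 0.07332 × 96500 / 0.878 = 8059 C
t = 8059 / 21.9 = 368.0 s = 0.102 h

0.102 h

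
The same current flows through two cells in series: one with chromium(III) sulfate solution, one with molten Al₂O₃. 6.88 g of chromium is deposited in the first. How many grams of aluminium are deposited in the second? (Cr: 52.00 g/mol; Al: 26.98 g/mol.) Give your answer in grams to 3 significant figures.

n(Cr) = 6.88 / 52.00 = 0.1323 mol
Cr³⁺ + 3e⁻ → Cr, so n(e⁻) = 3 × 0.1323 = 0.3969 mol
In series, the same 0.3969 mol of electrons flows through the second cell.
Al³⁺ + 3e⁻ → Al, so n(Al) = 0.3969 / 3 = 0.1323 mol
m(Al) = 0.1323 × 26.98 = 3.57 g

3.57 g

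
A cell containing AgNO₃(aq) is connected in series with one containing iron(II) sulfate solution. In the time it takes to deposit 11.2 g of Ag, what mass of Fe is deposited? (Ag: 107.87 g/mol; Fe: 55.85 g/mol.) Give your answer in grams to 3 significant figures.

n(Ag) = 11.2 / 107.87 = 0.1038 mol
Ag⁺ + e⁻ → Ag, so n(e⁻) = 0.1038 mol
Since the cells are in series, n(e⁻) in the Fe cell is also 0.1038 mol.
Fe²⁺ + 2e⁻ → Fe, so n(Fe) = 0.1038 / 2 = 0.05190 mol
m(Fe) = 0.05190 × 55.85 = 2.90 g

2.90 g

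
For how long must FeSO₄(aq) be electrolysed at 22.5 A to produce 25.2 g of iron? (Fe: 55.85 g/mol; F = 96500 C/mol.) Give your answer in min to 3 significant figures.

64.5 min

n(Fe) = 25.2 / 55.85 = 0.4512 mol
Fe²⁺ + 2e⁻ → Fe, so n(e⁻) = 2 × 0.4512 = 0.9024 mol
Q = 0.9024 × 96500 = 87080 C
t = Q / I = 87080 / 22.5 = 3870 s = 64.5 min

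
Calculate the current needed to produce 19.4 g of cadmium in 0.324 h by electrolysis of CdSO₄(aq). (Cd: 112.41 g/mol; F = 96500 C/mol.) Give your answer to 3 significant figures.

28.6 A

n(Cd) = 19.4 / 112.41 = 0.1726 mol
Cd²⁺ + 2e⁻ → Cd, so n(e⁻) = 2 × 0.1726 = 0.3452 mol
Q = 0.3452 × 96500 = 33310 C
I = Q / t = 33310 / 1166.4 s = 28.6 A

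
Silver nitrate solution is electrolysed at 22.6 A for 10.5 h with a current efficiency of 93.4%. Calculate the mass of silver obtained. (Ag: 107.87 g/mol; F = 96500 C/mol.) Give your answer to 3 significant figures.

Q = 22.6 × 37800 = 8.543×10^5 C
n(e⁻) = 8.543×10^5 / 96500 = 8.853 mol
Ag⁺ + e⁻ → Ag, so theoretical m(Ag) = 8.853 × 107.87 = 955.0 g
Actual mass = 93.4% × 955.0 = 892 g

892 g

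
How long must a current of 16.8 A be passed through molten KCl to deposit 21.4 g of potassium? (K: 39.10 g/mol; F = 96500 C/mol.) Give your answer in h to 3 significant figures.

0.873 h

n(K) = 21.4 / 39.10 = 0.5473 mol
K⁺ + e⁻ → K, so n(e⁻) = 0.5473 mol
Q = 0.5473 × 96500 = 52810 C
t = Q / I = 52810 / 16.8 = 3143 s = 0.873 h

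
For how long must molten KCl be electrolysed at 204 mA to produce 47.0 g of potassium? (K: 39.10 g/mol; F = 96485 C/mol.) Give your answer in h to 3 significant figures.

158 h

n(K) = 47.0 / 39.10 = 1.202 mol
K⁺ + e⁻ → K, so n(e⁻) = 1.202 mol
Q = 1.202 × 96485 = 1.160×10^5 C
t = Q / I = 1.160×10^5 / 0.204 = 5.686×10^5 s = 158 h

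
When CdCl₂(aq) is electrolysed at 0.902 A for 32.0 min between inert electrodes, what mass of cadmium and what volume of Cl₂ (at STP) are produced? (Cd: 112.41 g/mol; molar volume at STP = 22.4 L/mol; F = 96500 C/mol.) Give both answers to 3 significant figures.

Q = 0.902 × 1920 = 1732 C; n(e⁻) = 1732 / 96500 = 0.01795 mol
Cathode: Cd²⁺ + 2e⁻ → Cd → n(Cd) = 0.01795/2 = 0.008975 mol → 1.01 g
Anode: 2Cl⁻ → Cl₂ + 2e⁻ → n(Cl₂) = 0.01795/2 = 0.008975 mol → 0.201 L

1.01 g Cd; 0.201 L Cl₂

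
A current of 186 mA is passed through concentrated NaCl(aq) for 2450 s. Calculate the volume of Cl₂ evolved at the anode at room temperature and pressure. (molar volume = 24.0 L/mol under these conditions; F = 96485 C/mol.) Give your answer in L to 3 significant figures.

0.0567 L

Charge passed = 0.186 × 2450 = 455.7 C
n(e⁻) = 455.7 / 96485 = 0.004723 mol
2Cl⁻ → Cl₂ + 2e⁻, so n(Cl₂) = 0.004723 / 2 = 0.002362 mol
V = 0.002362 × 24.0 = 0.05669 L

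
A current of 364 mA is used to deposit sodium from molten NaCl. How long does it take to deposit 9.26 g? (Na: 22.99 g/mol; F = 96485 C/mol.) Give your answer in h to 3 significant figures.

29.7 h

n(Na) = 9.26 / 22.99 = 0.4028 mol
Na⁺ + e⁻ → Na, so n(e⁻) = 0.4028 mol
Q = 0.4028 × 96485 = 38860 C
t = Q / I = 38860 / 0.364 = 1.068×10^5 s = 29.7 h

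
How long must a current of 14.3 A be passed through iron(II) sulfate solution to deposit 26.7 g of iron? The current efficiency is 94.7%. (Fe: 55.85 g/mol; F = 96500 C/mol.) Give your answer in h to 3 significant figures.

1.89 h

n(Fe) = 26.7 / 55.85 = 0.4781 mol
Fe²⁺ + 2e⁻ → Fe, so n(e⁻) = 2 × 0.4781 = 0.9562 mol
Q = 0.9562 × 96500 / 0.947 = 97440 C
t = Q / I = 97440 / 14.3 = 6814 s = 1.89 h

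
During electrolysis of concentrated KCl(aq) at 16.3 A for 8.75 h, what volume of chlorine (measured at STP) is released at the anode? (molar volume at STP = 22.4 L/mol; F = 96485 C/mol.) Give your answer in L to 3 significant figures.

59.6 L

Q = It = 16.3 × 31500 = 5.135×10^5 C
n(e⁻) = 5.135×10^5 / 96485 = 5.322 mol
2Cl⁻ → Cl₂ + 2e⁻, so n(Cl₂) = 5.322 / 2 = 2.661 mol
V = 2.661 × 22.4 = 59.61 L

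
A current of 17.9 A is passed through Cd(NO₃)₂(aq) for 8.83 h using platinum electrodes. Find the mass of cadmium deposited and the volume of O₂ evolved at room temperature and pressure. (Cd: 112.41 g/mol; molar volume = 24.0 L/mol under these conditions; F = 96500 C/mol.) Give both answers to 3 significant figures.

331 g Cd; 35.4 L O₂

Q = 17.9 × 31788 = 5.690×10^5 C; n(e⁻) = 5.690×10^5 / 96500 = 5.896 mol
Cathode: Cd²⁺ + 2e⁻ → Cd → n(Cd) = 5.896/2 = 2.948 mol → 331 g
Anode: 2H₂O → O₂ + 4H⁺ + 4e⁻ → n(O₂) = 5.896/4 = 1.474 mol → 35.4 L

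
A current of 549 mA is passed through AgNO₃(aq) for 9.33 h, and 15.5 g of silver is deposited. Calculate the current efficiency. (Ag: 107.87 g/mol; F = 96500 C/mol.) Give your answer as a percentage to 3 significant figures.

75.2%

Q = 0.549 × 33588 = 18440 C
n(e⁻) = 18440 / 96500 = 0.1911 mol
Ag⁺ + e⁻ → Ag, so theoretical n(Ag) = 0.1911 mol → 20.61 g
Efficiency = 15.5 / 20.61 = 0.7521 = 75.2%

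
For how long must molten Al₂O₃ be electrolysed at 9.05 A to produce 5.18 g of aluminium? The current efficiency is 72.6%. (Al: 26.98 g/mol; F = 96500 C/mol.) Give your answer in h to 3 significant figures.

2.35 h

n(Al) = 5.18 / 26.98 = 0.1920 mol
Al³⁺ + 3e⁻ → Al, so n(e⁻) = 3 × 0.1920 = 0.5760 mol
Q = 0.5760 × 96500 / 0.726 = 76560 C
t = Q / I = 76560 / 9.05 = 8460 s = 2.35 h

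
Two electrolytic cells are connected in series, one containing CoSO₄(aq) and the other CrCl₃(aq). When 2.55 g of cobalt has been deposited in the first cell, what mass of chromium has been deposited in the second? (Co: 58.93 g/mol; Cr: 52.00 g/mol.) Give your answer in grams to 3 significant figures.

n(Co) = 2.55 / 58.93 = 0.04327 mol
Co²⁺ + 2e⁻ → Co, so n(e⁻) = 2 × 0.04327 = 0.08654 mol
Same current for the same time ⇒ same n(e⁻) = 0.08654 mol in both cells.
Cr³⁺ + 3e⁻ → Cr, so n(Cr) = 0.08654 / 3 = 0.02885 mol
m(Cr) = 0.02885 × 52.00 = 1.50 g

1.50 g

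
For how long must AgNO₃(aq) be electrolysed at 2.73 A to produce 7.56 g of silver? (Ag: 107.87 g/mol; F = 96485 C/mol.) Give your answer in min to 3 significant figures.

41.3 min

n(Ag) = 7.56 / 107.87 = 0.07008 mol
Ag⁺ + e⁻ → Ag, so n(e⁻) = 0.07008 mol
Q = 0.07008 × 96485 = 6762 C
t = Q / I = 6762 / 2.73 = 2477 s = 41.3 min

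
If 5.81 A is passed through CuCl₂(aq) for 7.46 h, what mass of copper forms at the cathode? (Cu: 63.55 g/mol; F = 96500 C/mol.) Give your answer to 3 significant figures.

51.4 g

Q = 5.81 A × 26856 s = 1.560×10^5 C
Moles of electrons = 1.560×10^5 / 96500 = 1.617 mol
Cu²⁺ + 2e⁻ → Cu, so n(Cu) = 1.617 / 2 = 0.8085 mol
m = 0.8085 × 63.55 = 51.4 g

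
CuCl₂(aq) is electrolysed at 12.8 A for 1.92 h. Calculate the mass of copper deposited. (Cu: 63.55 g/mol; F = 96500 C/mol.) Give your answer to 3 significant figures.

Q = 12.8 A × 6912 s = 88470 C
n(e⁻) = Q/F = 88470/96500 = 0.9168 mol
Cu²⁺ + 2e⁻ → Cu, so n(Cu) = 0.9168 / 2 = 0.4584 mol
m = 0.4584 × 63.55 = 29.1 g

29.1 g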